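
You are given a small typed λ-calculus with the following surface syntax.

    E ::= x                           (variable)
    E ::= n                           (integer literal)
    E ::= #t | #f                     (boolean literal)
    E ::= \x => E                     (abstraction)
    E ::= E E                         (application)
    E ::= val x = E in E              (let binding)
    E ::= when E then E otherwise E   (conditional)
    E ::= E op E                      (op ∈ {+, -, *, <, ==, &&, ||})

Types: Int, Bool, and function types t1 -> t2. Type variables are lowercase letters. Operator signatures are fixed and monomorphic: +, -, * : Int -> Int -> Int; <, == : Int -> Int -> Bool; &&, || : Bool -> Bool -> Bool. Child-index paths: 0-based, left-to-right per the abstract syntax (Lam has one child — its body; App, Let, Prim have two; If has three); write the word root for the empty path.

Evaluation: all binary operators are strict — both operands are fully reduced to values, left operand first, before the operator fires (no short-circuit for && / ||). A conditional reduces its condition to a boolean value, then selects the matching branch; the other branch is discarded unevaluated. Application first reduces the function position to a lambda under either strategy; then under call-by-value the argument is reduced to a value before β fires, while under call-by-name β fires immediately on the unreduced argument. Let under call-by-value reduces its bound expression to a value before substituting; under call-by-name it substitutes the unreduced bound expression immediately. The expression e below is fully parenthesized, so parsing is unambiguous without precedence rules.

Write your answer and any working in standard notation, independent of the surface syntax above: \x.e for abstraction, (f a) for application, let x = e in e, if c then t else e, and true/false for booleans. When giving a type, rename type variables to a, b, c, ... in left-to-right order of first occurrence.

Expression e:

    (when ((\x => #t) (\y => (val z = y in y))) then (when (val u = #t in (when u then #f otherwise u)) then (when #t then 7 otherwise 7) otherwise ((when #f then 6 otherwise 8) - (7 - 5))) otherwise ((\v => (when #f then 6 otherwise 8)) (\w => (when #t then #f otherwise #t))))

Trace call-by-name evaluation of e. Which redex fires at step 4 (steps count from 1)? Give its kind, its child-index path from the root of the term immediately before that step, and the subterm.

Answer: if at 0 : (if true then false else true)

Trace:
step 0: (if ((\x.true) (\y.(let z = y in y))) then (if (let u = true in (if u then false else u)) then (if true then 7 else 7) else ((if false then 6 else 8) - (7 - 5))) else ((\v.(if false then 6 else 8)) (\w.(if true then false else true))))
step 1: [beta@0] (if true then (if (let u = true in (if u then false else u)) then (if true then 7 else 7) else ((if false then 6 else 8) - (7 - 5))) else ((\v.(if false then 6 else 8)) (\w.(if true then false else true))))
step 2: [if@root] (if (let u = true in (if u then false else u)) then (if true then 7 else 7) else ((if false then 6 else 8) - (7 - 5)))
step 3: [let@0] (if (if true then false else true) then (if true then 7 else 7) else ((if false then 6 else 8) - (7 - 5)))
step 4: [if@0] (if false then (if true then 7 else 7) else ((if false then 6 else 8) - (7 - 5)))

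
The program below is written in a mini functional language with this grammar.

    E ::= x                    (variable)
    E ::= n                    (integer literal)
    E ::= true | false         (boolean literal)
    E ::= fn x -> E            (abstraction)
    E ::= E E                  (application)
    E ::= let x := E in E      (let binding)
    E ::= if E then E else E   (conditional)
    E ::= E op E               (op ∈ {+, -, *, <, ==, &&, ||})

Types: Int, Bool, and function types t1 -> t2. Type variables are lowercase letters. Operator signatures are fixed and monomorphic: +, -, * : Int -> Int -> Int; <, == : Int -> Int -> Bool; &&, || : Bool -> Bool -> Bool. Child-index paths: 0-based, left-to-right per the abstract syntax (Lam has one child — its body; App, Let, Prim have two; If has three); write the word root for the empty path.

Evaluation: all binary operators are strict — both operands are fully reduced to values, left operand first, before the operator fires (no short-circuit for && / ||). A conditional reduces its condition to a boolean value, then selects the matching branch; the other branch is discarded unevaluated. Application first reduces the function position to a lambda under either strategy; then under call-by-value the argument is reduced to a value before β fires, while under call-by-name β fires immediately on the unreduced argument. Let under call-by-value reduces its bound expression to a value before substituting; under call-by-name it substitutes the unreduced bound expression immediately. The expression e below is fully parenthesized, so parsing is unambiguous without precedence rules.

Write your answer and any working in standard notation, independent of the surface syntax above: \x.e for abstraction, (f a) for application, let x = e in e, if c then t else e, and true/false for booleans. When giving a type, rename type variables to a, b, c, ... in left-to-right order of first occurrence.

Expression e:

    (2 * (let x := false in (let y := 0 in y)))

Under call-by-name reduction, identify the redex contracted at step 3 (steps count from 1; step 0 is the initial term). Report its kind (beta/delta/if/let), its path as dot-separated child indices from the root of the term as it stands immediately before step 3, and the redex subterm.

Answer: delta at root : (2 * 0)

Trace:
step 0: (2 * (let x = false in (let y = 0 in y)))
step 1: [let@1] (2 * (let y = 0 in y))
step 2: [let@1] (2 * 0)
step 3: [delta@root] 0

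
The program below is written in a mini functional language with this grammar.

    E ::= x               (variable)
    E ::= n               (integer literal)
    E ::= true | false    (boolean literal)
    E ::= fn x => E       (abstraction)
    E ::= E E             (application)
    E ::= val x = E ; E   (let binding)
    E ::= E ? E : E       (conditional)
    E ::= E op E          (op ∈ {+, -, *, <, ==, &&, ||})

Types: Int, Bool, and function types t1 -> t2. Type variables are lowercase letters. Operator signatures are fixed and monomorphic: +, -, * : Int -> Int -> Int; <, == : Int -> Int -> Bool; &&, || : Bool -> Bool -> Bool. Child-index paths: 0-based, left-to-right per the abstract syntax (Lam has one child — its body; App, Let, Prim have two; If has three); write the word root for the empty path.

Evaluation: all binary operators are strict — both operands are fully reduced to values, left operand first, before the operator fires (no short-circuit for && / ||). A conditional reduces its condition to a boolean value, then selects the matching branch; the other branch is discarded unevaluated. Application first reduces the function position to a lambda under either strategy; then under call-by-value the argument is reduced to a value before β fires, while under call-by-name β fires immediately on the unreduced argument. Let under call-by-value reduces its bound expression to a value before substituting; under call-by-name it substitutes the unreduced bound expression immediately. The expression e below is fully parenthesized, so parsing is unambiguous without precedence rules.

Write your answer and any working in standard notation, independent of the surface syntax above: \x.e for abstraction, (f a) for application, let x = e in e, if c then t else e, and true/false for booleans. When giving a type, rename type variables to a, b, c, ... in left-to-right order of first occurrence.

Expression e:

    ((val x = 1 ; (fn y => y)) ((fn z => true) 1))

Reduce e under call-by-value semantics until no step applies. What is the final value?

Trace:
step 0: ((let x = 1 in (\y.y)) ((\z.true) 1))
step 1: [let@0] ((\y.y) ((\z.true) 1))
step 2: [beta@1] ((\y.y) true)
step 3: [beta@root] true

Answer: true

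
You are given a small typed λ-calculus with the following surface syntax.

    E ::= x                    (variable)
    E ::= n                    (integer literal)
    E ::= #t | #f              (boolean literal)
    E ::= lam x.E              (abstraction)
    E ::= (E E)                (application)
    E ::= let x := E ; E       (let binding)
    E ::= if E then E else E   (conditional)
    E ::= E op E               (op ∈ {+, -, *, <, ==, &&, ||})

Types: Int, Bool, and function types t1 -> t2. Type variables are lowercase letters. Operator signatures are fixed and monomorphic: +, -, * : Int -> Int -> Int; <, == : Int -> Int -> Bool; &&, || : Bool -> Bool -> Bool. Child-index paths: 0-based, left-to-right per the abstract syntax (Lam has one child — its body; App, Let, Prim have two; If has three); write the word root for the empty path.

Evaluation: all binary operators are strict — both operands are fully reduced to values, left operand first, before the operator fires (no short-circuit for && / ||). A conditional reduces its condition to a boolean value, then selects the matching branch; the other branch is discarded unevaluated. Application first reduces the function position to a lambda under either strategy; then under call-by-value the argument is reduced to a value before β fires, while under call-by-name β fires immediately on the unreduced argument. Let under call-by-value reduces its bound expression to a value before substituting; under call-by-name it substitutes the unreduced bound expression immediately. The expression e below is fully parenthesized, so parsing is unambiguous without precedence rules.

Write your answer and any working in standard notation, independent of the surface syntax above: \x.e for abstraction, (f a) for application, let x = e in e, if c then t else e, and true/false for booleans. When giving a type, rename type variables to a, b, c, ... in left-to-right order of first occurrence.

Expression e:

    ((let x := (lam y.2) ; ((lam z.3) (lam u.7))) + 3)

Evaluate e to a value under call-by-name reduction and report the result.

Derivation:
step 0: ((let x = (\y.2) in ((\z.3) (\u.7))) + 3)
step 1: [let@0] (((\z.3) (\u.7)) + 3)
step 2: [beta@0] (3 + 3)
step 3: [delta@root] 6

Answer: 6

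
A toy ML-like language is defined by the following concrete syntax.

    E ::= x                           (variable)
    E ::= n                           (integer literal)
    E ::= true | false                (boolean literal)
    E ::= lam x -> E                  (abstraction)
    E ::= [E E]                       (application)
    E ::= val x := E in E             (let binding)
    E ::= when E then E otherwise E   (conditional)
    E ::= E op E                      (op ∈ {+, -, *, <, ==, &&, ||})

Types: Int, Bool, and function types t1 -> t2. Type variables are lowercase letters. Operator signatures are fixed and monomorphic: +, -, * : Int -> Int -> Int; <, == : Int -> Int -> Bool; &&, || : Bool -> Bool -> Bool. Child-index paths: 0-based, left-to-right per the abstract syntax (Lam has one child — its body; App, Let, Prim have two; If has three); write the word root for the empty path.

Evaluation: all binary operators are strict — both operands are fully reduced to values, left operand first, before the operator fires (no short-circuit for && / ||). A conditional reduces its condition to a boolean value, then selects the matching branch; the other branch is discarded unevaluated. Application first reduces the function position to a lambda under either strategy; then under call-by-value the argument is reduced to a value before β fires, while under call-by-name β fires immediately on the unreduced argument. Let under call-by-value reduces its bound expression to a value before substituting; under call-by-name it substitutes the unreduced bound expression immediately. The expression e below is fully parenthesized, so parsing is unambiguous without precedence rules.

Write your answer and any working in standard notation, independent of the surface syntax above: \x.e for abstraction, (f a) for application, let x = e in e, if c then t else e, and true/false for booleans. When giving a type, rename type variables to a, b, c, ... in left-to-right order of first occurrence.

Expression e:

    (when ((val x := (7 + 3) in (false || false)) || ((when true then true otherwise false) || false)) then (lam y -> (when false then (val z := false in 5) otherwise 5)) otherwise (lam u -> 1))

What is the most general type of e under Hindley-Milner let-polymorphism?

Answer: a -> Int

Working:
  unify Int ~ Int
  unify Int ~ Int
let x : Int
  unify Bool ~ Bool
  unify Bool ~ Bool
  unify Bool ~ Bool
  unify Bool ~ Bool
  unify Bool ~ Bool
  unify Bool ~ Bool
  unify Bool ~ Bool
  unify Bool ~ Bool
  unify Bool ~ Bool
  unify Bool ~ Bool
let z : Bool
  unify Int ~ Int
\y._ : a -> Int
\u._ : b -> Int
  unify a -> Int ~ b -> Int
  unify a ~ b
  unify Int ~ Int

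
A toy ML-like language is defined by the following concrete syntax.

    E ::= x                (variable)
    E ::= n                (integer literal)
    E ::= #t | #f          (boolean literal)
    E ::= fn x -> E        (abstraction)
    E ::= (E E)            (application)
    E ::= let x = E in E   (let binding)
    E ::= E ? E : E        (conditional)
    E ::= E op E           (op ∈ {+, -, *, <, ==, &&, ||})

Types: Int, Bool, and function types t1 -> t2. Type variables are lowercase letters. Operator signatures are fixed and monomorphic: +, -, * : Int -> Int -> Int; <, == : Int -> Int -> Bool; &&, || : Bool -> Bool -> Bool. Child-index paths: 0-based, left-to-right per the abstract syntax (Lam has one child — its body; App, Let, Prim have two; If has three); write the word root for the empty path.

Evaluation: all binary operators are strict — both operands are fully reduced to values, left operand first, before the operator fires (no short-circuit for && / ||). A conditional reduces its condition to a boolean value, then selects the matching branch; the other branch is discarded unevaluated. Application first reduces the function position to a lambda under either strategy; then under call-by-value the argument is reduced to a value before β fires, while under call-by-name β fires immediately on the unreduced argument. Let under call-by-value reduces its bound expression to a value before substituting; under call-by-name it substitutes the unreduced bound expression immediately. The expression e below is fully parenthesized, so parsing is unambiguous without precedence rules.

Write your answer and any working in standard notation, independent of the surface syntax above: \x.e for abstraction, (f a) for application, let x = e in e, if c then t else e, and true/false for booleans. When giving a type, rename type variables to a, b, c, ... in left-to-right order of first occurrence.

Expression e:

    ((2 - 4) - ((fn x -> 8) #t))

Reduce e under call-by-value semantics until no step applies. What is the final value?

Answer: -10

Working:
step 0: ((2 - 4) - ((\x.8) true))
step 1: [delta@0] (-2 - ((\x.8) true))
step 2: [beta@1] (-2 - 8)
step 3: [delta@root] -10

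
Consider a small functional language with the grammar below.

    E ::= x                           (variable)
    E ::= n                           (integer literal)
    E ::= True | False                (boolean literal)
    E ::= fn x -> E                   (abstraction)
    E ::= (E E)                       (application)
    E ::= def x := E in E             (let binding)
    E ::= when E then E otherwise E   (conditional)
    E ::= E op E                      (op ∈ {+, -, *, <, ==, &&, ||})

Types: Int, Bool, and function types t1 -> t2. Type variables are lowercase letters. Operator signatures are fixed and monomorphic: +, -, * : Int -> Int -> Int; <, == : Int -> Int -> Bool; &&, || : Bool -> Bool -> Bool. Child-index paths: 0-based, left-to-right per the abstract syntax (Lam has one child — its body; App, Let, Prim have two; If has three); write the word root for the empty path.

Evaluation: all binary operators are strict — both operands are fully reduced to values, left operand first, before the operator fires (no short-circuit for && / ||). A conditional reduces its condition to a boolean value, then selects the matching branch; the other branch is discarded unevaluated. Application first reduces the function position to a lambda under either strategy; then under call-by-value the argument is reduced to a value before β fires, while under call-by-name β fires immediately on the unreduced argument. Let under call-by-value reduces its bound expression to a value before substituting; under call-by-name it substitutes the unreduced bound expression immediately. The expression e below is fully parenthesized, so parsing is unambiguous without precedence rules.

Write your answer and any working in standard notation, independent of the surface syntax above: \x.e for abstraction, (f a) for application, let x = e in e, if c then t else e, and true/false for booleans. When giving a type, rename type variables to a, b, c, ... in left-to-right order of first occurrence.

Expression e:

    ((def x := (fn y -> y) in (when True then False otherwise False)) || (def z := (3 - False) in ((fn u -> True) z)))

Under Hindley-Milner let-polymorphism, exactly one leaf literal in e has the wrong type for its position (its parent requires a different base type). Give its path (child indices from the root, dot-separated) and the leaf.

Answer: 1.0.1 : false

Trace:
y : a
\y._ : a -> a
let x : forall. a -> a
  unify Bool ~ Bool
  unify Bool ~ Bool
  unify Bool ~ Bool
  unify Int ~ Int
  unify Bool ~ Int
  FAIL: mismatch Bool ~ Int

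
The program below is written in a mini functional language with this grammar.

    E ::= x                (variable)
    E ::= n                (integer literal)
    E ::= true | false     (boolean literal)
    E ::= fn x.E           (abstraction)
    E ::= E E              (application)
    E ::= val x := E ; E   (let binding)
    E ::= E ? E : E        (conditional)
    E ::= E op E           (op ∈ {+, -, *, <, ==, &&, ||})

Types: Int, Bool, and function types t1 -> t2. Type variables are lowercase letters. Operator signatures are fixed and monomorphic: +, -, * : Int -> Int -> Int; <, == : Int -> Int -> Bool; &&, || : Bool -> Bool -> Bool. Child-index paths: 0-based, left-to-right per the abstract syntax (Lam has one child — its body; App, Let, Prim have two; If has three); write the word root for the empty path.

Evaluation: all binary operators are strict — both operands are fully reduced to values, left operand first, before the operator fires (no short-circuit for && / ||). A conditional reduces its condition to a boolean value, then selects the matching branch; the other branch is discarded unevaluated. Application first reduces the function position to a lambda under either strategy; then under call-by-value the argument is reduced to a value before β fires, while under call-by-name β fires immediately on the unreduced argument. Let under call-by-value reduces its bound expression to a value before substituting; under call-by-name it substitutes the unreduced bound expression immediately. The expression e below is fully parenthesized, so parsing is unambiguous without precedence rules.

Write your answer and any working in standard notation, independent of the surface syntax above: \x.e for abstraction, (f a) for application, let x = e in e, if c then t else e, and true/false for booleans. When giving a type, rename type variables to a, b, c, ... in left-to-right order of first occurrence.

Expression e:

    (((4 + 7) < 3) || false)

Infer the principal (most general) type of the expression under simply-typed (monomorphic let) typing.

Answer: Bool

Working:
  unify Int ~ Int
  unify Int ~ Int
  unify Int ~ Int
  unify Int ~ Int
  unify Bool ~ Bool
  unify Bool ~ Bool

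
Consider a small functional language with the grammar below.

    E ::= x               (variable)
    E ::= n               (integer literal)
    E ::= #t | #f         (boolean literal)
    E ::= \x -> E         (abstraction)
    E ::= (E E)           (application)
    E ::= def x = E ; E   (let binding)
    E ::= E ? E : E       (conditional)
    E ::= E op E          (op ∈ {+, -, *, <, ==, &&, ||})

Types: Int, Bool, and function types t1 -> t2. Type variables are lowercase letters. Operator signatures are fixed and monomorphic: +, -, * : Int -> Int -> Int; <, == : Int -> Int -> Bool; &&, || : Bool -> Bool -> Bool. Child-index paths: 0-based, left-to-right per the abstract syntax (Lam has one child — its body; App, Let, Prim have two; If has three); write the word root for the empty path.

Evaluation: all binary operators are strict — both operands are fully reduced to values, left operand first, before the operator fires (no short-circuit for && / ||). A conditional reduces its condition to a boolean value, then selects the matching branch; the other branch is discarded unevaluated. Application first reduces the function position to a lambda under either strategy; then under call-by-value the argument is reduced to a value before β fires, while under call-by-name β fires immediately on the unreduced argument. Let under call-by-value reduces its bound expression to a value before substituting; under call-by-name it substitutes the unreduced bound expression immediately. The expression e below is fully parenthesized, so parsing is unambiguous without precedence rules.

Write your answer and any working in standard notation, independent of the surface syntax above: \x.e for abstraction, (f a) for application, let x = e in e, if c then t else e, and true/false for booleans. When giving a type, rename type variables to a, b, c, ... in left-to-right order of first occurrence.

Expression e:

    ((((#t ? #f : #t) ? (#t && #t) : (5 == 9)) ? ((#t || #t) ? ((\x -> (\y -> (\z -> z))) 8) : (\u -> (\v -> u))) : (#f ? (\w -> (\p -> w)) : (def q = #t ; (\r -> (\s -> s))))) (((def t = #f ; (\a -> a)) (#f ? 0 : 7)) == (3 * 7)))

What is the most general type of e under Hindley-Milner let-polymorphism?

Answer: Bool -> Bool

Trace:
  unify Bool ~ Bool
  unify Bool ~ Bool
  unify Bool ~ Bool
  unify Bool ~ Bool
  unify Bool ~ Bool
  unify Int ~ Int
  unify Int ~ Int
  unify Bool ~ Bool
  unify Bool ~ Bool
  unify Bool ~ Bool
  unify Bool ~ Bool
  unify Bool ~ Bool
z : c
\z._ : c -> c
\y._ : b -> c -> c
\x._ : a -> b -> c -> c
  unify a -> b -> c -> c ~ Int -> d
  unify a ~ Int
  unify b -> c -> c ~ d
_ _ : b -> c -> c
u : e
\v._ : f -> e
\u._ : e -> f -> e
  unify b -> c -> c ~ e -> f -> e
  unify b ~ e
  unify c -> c ~ f -> e
  unify c ~ f
  unify f ~ e
  unify Bool ~ Bool
w : g
\p._ : h -> g
\w._ : g -> h -> g
let q : Bool
s : j
\s._ : j -> j
\r._ : i -> j -> j
  unify g -> h -> g ~ i -> j -> j
  unify g ~ i
  unify h -> i ~ j -> j
  unify h ~ j
  unify i ~ j
  unify e -> e -> e ~ j -> j -> j
  unify e ~ j
  unify j -> j ~ j -> j
  unify j ~ j
  unify j ~ j
let t : Bool
a : k
\a._ : k -> k
  unify Bool ~ Bool
  unify Int ~ Int
  unify k -> k ~ Int -> l
  unify k ~ Int
  unify Int ~ l
_ _ : Int
  unify Int ~ Int
  unify Int ~ Int
  unify Int ~ Int
  unify Int ~ Int
  unify j -> j -> j ~ Bool -> m
  unify j ~ Bool
  unify Bool -> Bool ~ m
_ _ : Bool -> Bool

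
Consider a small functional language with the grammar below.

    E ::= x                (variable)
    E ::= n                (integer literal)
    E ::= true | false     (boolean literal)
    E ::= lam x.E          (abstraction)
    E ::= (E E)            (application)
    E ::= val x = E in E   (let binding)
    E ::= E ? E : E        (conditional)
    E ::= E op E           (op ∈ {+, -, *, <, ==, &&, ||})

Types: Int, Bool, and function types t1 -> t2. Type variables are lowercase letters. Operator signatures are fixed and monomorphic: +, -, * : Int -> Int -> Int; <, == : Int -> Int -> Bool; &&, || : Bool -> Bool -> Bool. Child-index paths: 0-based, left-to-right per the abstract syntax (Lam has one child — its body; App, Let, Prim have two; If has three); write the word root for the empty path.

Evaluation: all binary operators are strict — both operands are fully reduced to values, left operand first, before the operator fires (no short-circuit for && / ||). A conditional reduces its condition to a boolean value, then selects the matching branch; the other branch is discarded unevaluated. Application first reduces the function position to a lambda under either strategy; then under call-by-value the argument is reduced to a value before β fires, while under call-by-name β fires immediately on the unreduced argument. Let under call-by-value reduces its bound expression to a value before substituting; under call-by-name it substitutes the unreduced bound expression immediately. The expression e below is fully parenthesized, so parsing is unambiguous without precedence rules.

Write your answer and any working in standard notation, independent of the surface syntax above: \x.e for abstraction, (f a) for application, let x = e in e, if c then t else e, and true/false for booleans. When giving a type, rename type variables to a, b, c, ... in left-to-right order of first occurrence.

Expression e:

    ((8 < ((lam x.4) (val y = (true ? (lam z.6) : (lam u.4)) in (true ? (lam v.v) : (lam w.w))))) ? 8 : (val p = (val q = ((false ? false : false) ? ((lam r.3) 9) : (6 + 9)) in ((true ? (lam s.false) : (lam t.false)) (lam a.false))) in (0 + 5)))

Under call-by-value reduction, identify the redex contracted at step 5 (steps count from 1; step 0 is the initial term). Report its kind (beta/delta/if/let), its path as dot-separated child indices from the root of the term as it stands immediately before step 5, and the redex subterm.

Answer: delta at 0 : (8 < 4)

Working:
step 0: (if (8 < ((\x.4) (let y = (if true then (\z.6) else (\u.4)) in (if true then (\v.v) else (\w.w))))) then 8 else (let p = (let q = (if (if false then false else false) then ((\r.3) 9) else (6 + 9)) in ((if true then (\s.false) else (\t.false)) (\a.false))) in (0 + 5)))
step 1: [if@0.1.1.0] (if (8 < ((\x.4) (let y = (\z.6) in (if true then (\v.v) else (\w.w))))) then 8 else (let p = (let q = (if (if false then false else false) then ((\r.3) 9) else (6 + 9)) in ((if true then (\s.false) else (\t.false)) (\a.false))) in (0 + 5)))
step 2: [let@0.1.1] (if (8 < ((\x.4) (if true then (\v.v) else (\w.w)))) then 8 else (let p = (let q = (if (if false then false else false) then ((\r.3) 9) else (6 + 9)) in ((if true then (\s.false) else (\t.false)) (\a.false))) in (0 + 5)))
step 3: [if@0.1.1] (if (8 < ((\x.4) (\v.v))) then 8 else (let p = (let q = (if (if false then false else false) then ((\r.3) 9) else (6 + 9)) in ((if true then (\s.false) else (\t.false)) (\a.false))) in (0 + 5)))
step 4: [beta@0.1] (if (8 < 4) then 8 else (let p = (let q = (if (if false then false else false) then ((\r.3) 9) else (6 + 9)) in ((if true then (\s.false) else (\t.false)) (\a.false))) in (0 + 5)))
step 5: [delta@0] (if false then 8 else (let p = (let q = (if (if false then false else false) then ((\r.3) 9) else (6 + 9)) in ((if true then (\s.false) else (\t.false)) (\a.false))) in (0 + 5)))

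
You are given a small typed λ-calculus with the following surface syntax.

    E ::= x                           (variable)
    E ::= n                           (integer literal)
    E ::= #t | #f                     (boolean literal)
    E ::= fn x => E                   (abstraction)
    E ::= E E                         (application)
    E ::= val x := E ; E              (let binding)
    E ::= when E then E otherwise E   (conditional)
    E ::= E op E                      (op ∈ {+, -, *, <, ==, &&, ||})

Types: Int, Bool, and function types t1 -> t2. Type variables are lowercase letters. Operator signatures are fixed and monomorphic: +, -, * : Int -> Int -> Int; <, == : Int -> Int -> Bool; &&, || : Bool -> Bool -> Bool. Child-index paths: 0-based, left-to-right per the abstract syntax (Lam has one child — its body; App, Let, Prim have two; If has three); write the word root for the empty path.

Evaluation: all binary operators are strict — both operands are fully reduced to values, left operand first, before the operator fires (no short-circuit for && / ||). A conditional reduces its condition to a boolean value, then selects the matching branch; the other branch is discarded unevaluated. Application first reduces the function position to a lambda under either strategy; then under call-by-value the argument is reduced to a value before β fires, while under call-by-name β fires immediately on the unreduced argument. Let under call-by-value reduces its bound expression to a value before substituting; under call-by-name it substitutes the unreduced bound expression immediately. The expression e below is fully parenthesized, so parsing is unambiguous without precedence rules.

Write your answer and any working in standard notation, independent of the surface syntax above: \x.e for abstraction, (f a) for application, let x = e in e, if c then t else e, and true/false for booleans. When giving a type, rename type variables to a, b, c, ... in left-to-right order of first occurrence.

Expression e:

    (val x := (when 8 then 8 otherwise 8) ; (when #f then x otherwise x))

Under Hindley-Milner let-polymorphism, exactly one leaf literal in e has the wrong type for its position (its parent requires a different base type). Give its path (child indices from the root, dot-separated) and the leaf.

Answer: 0.0 : 8

Working:
  unify Int ~ Bool
  FAIL: mismatch Int ~ Bool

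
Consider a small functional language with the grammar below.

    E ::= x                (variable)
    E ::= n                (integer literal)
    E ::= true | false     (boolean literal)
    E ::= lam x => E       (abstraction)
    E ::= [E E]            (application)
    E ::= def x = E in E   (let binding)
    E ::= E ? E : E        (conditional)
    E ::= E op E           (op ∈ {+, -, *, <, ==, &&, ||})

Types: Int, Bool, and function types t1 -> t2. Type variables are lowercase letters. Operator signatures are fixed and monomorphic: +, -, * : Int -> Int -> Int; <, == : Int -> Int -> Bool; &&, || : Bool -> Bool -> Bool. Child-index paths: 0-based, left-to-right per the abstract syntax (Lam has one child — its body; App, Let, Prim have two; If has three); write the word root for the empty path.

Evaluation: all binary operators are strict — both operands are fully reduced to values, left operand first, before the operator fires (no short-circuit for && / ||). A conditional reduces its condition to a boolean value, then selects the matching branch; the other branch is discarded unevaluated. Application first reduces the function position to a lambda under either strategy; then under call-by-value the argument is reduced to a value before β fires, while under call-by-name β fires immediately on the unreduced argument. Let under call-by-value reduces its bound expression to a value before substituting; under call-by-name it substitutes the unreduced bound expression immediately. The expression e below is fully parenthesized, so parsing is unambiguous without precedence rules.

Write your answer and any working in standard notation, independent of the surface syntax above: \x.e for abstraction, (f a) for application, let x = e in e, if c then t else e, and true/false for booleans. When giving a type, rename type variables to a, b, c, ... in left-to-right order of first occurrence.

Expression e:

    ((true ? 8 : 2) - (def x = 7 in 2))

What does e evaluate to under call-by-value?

Answer: 6

Derivation:
step 0: ((if true then 8 else 2) - (let x = 7 in 2))
step 1: [if@0] (8 - (let x = 7 in 2))
step 2: [let@1] (8 - 2)
step 3: [delta@root] 6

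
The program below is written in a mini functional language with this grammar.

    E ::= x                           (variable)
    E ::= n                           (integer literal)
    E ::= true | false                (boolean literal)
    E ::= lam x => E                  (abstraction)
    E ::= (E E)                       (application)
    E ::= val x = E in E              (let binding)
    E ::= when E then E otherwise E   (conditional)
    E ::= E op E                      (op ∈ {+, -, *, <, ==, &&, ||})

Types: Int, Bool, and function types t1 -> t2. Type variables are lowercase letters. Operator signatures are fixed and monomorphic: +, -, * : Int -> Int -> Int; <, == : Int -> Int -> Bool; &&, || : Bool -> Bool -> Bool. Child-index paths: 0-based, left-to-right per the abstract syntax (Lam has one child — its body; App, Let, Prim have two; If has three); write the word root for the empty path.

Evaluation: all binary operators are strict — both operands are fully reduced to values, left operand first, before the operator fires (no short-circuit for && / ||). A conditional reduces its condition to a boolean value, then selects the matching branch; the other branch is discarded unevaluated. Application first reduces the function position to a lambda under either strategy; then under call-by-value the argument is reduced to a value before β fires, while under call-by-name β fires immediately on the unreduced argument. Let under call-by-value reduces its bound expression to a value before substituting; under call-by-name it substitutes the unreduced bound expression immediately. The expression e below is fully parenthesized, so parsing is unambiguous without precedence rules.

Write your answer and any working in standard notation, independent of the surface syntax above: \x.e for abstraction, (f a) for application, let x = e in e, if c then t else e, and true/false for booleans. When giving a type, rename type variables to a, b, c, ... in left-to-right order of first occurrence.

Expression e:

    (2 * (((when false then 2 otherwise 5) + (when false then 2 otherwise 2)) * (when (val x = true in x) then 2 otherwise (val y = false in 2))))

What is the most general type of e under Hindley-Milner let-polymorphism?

Derivation:
  unify Int ~ Int
  unify Bool ~ Bool
  unify Int ~ Int
  unify Int ~ Int
  unify Bool ~ Bool
  unify Int ~ Int
  unify Int ~ Int
  unify Int ~ Int
let x : Bool
x : Bool
  unify Bool ~ Bool
let y : Bool
  unify Int ~ Int
  unify Int ~ Int
  unify Int ~ Int

Answer: Int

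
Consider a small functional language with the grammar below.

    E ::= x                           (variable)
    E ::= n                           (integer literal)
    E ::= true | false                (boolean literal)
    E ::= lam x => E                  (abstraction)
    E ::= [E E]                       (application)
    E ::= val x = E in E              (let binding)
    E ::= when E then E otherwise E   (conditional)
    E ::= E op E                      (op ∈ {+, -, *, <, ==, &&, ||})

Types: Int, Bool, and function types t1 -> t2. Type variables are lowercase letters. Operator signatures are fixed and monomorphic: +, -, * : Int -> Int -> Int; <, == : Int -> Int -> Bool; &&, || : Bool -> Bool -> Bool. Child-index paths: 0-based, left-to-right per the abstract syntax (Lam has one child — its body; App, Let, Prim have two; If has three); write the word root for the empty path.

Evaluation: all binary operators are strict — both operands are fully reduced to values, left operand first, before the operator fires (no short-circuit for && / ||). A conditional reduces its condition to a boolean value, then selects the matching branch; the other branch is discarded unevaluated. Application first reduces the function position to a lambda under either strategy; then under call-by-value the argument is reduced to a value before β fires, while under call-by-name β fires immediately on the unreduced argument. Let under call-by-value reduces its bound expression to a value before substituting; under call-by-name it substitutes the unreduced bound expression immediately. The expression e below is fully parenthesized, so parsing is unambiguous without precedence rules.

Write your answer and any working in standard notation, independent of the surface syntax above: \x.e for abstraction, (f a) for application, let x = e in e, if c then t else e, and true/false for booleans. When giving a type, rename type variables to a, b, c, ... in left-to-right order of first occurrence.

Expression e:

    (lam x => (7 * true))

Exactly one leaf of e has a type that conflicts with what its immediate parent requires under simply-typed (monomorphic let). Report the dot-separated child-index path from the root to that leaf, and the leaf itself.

Working:
  unify Int ~ Int
  unify Bool ~ Int
  FAIL: mismatch Bool ~ Int

Answer: 0.1 : true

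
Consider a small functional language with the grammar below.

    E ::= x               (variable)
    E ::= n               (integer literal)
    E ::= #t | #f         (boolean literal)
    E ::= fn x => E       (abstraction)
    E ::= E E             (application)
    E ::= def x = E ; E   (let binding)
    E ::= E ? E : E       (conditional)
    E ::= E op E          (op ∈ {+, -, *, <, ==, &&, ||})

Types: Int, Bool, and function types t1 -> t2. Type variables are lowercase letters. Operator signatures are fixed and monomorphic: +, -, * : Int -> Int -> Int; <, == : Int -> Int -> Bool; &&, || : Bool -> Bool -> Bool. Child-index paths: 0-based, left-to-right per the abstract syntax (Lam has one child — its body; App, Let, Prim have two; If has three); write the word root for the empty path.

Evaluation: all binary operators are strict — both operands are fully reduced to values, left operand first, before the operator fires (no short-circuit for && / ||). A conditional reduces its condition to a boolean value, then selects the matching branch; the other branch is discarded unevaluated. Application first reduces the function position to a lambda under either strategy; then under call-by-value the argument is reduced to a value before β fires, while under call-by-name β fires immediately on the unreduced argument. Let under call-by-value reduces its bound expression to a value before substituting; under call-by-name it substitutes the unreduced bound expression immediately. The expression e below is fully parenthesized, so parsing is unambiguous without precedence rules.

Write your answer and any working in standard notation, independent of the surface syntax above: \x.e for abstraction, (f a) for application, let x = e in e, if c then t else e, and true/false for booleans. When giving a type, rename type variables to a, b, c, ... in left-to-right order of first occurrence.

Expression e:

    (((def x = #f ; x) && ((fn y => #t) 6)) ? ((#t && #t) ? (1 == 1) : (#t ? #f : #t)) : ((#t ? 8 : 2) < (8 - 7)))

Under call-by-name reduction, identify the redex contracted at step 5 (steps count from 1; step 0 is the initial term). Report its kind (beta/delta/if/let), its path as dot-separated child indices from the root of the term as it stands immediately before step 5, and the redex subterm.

Working:
step 0: (if ((let x = false in x) && ((\y.true) 6)) then (if (true && true) then (1 == 1) else (if true then false else true)) else ((if true then 8 else 2) < (8 - 7)))
step 1: [let@0.0] (if (false && ((\y.true) 6)) then (if (true && true) then (1 == 1) else (if true then false else true)) else ((if true then 8 else 2) < (8 - 7)))
step 2: [beta@0.1] (if (false && true) then (if (true && true) then (1 == 1) else (if true then false else true)) else ((if true then 8 else 2) < (8 - 7)))
step 3: [delta@0] (if false then (if (true && true) then (1 == 1) else (if true then false else true)) else ((if true then 8 else 2) < (8 - 7)))
step 4: [if@root] ((if true then 8 else 2) < (8 - 7))
step 5: [if@0] (8 < (8 - 7))

Answer: if at 0 : (if true then 8 else 2)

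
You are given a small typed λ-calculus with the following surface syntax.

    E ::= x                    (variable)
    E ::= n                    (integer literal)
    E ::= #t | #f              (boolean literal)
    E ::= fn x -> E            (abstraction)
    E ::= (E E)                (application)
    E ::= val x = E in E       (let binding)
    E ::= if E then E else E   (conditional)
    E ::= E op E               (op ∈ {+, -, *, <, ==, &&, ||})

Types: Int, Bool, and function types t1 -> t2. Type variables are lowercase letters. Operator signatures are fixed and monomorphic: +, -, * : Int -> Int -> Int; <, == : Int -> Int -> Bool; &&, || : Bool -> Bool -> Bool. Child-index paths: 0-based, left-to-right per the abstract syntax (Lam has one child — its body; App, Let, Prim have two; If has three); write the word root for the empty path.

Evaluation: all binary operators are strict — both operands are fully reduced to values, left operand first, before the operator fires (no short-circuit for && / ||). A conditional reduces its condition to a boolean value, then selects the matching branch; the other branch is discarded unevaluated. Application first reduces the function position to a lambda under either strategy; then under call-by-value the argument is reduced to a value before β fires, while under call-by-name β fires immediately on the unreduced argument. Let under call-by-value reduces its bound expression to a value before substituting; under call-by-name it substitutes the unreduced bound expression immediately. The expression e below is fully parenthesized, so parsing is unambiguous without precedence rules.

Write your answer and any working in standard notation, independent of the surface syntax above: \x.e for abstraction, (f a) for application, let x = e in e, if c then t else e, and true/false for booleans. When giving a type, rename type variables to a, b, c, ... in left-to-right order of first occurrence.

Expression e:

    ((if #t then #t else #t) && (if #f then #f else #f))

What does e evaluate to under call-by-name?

Trace:
step 0: ((if true then true else true) && (if false then false else false))
step 1: [if@0] (true && (if false then false else false))
step 2: [if@1] (true && false)
step 3: [delta@root] false

Answer: false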